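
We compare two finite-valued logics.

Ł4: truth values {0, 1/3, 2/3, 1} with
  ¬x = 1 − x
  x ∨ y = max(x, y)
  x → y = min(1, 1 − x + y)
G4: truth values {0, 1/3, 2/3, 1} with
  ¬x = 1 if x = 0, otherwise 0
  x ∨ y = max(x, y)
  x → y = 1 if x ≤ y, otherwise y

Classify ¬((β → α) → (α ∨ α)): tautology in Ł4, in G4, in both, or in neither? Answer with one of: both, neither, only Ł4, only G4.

neither

In Ł4: at α = 0, β = 1/3 the value is 2/3 — not a tautology.
In G4: at α = 0, β = 1/3 the value is 0 — not a tautology.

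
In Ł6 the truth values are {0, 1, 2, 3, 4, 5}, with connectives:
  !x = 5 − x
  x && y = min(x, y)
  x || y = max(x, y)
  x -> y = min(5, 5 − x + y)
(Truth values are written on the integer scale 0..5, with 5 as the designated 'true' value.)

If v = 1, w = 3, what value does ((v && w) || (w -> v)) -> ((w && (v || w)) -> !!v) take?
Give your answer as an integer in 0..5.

5

v && w = 1 && 3 = 1
w -> v = 3 -> 1 = 3
(v && w) || (w -> v) = 1 || 3 = 3
v || w = 1 || 3 = 3
w && (v || w) = 3 && 3 = 3
!v = !1 = 4
!!v = !4 = 1
(w && (v || w)) -> !!v = 3 -> 1 = 3
((v && w) || (w -> v)) -> ((w && (v || w)) -> !!v) = 3 -> 3 = 5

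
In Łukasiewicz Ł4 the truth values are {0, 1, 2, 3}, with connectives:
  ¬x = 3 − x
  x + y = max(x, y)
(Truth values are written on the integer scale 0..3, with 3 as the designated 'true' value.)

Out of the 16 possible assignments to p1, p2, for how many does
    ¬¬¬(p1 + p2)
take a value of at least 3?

p1 = 0, p2 = 0 ↦ 3  ≥
p1 = 0, p2 = 1 ↦ 2  <
p1 = 0, p2 = 2 ↦ 1  <
p1 = 0, p2 = 3 ↦ 0  <
p1 = 1, p2 = 0 ↦ 2  <
p1 = 1, p2 = 1 ↦ 2  <
p1 = 1, p2 = 2 ↦ 1  <
p1 = 1, p2 = 3 ↦ 0  <
p1 = 2, p2 = 0 ↦ 1  <
p1 = 2, p2 = 1 ↦ 1  <
p1 = 2, p2 = 2 ↦ 1  <
p1 = 2, p2 = 3 ↦ 0  <
p1 = 3, p2 = 0 ↦ 0  <
p1 = 3, p2 = 1 ↦ 0  <
p1 = 3, p2 = 2 ↦ 0  <
p1 = 3, p2 = 3 ↦ 0  <
So 1 of the 16 assignments meets the threshold.

1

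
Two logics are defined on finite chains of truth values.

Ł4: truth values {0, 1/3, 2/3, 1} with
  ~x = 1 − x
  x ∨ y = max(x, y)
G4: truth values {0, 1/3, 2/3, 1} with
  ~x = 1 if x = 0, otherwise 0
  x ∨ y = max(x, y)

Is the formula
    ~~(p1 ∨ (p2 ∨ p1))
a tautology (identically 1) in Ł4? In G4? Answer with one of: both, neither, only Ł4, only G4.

neither

In Ł4: at p1 = 0, p2 = 0 the value is 0 — not a tautology.
In G4: at p1 = 0, p2 = 0 the value is 0 — not a tautology.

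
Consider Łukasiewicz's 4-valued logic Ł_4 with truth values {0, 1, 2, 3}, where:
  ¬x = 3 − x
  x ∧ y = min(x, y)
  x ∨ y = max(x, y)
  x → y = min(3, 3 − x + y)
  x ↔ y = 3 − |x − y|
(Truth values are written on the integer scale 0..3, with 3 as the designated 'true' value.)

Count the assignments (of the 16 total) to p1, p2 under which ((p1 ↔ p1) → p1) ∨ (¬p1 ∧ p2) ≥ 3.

p1 = 0, p2 = 0 ↦ 0  <
p1 = 0, p2 = 1 ↦ 1  <
p1 = 0, p2 = 2 ↦ 2  <
p1 = 0, p2 = 3 ↦ 3  ≥
p1 = 1, p2 = 0 ↦ 1  <
p1 = 1, p2 = 1 ↦ 1  <
p1 = 1, p2 = 2 ↦ 2  <
p1 = 1, p2 = 3 ↦ 2  <
p1 = 2, p2 = 0 ↦ 2  <
p1 = 2, p2 = 1 ↦ 2  <
p1 = 2, p2 = 2 ↦ 2  <
p1 = 2, p2 = 3 ↦ 2  <
p1 = 3, p2 = 0 ↦ 3  ≥
p1 = 3, p2 = 1 ↦ 3  ≥
p1 = 3, p2 = 2 ↦ 3  ≥
p1 = 3, p2 = 3 ↦ 3  ≥
So 5 of the 16 assignments meet the threshold.

5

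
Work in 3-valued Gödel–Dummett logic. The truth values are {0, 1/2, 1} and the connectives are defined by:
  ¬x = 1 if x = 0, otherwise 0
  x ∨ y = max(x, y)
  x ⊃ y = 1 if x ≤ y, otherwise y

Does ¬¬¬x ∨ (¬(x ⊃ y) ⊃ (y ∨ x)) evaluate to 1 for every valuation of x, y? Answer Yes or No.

Counterexample: take x = 1/2, y = 0.
¬x = ¬1/2 = 0
¬¬x = ¬0 = 1
¬¬¬x = ¬1 = 0
x ⊃ y = 1/2 ⊃ 0 = 0
¬(x ⊃ y) = ¬0 = 1
y ∨ x = 0 ∨ 1/2 = 1/2
¬(x ⊃ y) ⊃ (y ∨ x) = 1 ⊃ 1/2 = 1/2
¬¬¬x ∨ (¬(x ⊃ y) ⊃ (y ∨ x)) = 0 ∨ 1/2 = 1/2
This gives 1/2 ≠ 1.

No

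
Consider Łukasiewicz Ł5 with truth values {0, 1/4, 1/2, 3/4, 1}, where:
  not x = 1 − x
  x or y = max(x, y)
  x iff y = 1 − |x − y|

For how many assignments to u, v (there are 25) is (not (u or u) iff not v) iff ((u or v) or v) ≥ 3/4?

12

value 1: 5 assignments (counts)
value 3/4: 7 assignments (counts)
value 1/2: 7 assignments
value 1/4: 3 assignments
value 0: 3 assignments
So 12 of the 25 assignments meet the threshold.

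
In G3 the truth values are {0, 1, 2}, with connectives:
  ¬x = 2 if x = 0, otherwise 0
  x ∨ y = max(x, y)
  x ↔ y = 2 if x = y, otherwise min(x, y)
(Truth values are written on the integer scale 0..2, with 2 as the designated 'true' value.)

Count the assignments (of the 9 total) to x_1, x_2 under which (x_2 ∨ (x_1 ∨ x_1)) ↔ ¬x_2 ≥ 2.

x_1 = 0, x_2 = 0 ↦ 0  <
x_1 = 0, x_2 = 1 ↦ 0  <
x_1 = 0, x_2 = 2 ↦ 0  <
x_1 = 1, x_2 = 0 ↦ 1  <
x_1 = 1, x_2 = 1 ↦ 0  <
x_1 = 1, x_2 = 2 ↦ 0  <
x_1 = 2, x_2 = 0 ↦ 2  ≥
x_1 = 2, x_2 = 1 ↦ 0  <
x_1 = 2, x_2 = 2 ↦ 0  <
So 1 of the 9 assignments meets the threshold.

1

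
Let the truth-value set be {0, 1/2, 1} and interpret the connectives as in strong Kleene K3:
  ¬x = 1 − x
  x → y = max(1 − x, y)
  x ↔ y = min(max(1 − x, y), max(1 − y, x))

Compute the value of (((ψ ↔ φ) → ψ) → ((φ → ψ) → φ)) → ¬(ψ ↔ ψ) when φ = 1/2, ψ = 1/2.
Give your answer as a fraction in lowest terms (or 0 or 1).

ψ ↔ φ = 1/2 ↔ 1/2 = 1/2
(ψ ↔ φ) → ψ = 1/2 → 1/2 = 1/2
φ → ψ = 1/2 → 1/2 = 1/2
(φ → ψ) → φ = 1/2 → 1/2 = 1/2
((ψ ↔ φ) → ψ) → ((φ → ψ) → φ) = 1/2 → 1/2 = 1/2
ψ ↔ ψ = 1/2 ↔ 1/2 = 1/2
¬(ψ ↔ ψ) = ¬1/2 = 1/2
(((ψ ↔ φ) → ψ) → ((φ → ψ) → φ)) → ¬(ψ ↔ ψ) = 1/2 → 1/2 = 1/2

1/2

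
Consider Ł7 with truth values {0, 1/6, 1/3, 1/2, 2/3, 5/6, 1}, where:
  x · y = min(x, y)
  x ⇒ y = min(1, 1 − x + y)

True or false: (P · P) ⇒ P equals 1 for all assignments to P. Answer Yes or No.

P = 0 ↦ 1
P = 1/6 ↦ 1
P = 1/3 ↦ 1
P = 1/2 ↦ 1
P = 2/3 ↦ 1
P = 5/6 ↦ 1
P = 1 ↦ 1
Every assignment gives a value ≥ 1.

Yes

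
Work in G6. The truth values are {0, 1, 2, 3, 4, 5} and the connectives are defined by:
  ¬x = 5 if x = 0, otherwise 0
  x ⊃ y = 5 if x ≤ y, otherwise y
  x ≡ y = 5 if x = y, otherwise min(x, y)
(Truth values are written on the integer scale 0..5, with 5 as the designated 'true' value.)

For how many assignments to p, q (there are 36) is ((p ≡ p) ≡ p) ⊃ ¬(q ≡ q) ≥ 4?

value 5: 6 assignments (counts)
value 0: 30 assignments
So 6 of the 36 assignments meet the threshold.

6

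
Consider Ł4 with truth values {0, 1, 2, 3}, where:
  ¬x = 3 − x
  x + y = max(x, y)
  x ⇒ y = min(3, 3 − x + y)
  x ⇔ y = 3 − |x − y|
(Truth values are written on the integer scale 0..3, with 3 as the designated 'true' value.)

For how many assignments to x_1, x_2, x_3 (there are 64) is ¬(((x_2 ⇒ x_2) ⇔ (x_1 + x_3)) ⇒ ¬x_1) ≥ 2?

20

value 3: 16 assignments (counts)
value 2: 4 assignments (counts)
value 1: 16 assignments
value 0: 28 assignments
So 20 of the 64 assignments meet the threshold.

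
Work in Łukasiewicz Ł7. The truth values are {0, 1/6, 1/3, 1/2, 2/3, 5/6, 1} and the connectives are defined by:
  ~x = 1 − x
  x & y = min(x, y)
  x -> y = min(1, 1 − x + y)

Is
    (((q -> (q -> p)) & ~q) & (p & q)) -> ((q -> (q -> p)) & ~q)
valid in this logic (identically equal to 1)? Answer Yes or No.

At p = 2/3, q = 1/2, for instance:
q -> p = 1/2 -> 2/3 = 1
q -> (q -> p) = 1/2 -> 1 = 1
~q = ~1/2 = 1/2
(q -> (q -> p)) & ~q = 1 & 1/2 = 1/2
p & q = 2/3 & 1/2 = 1/2
((q -> (q -> p)) & ~q) & (p & q) = 1/2 & 1/2 = 1/2
(((q -> (q -> p)) & ~q) & (p & q)) -> ((q -> (q -> p)) & ~q) = 1/2 -> 1/2 = 1
and checking the remaining 48 assignments likewise gives ≥ 1 in every case.

Yes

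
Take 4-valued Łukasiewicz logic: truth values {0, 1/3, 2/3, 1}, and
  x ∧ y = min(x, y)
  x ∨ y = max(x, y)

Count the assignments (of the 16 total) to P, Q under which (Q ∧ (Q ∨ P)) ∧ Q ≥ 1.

P = 0, Q = 0 ↦ 0  <
P = 0, Q = 1/3 ↦ 1/3  <
P = 0, Q = 2/3 ↦ 2/3  <
P = 0, Q = 1 ↦ 1  ≥
P = 1/3, Q = 0 ↦ 0  <
P = 1/3, Q = 1/3 ↦ 1/3  <
P = 1/3, Q = 2/3 ↦ 2/3  <
P = 1/3, Q = 1 ↦ 1  ≥
P = 2/3, Q = 0 ↦ 0  <
P = 2/3, Q = 1/3 ↦ 1/3  <
P = 2/3, Q = 2/3 ↦ 2/3  <
P = 2/3, Q = 1 ↦ 1  ≥
P = 1, Q = 0 ↦ 0  <
P = 1, Q = 1/3 ↦ 1/3  <
P = 1, Q = 2/3 ↦ 2/3  <
P = 1, Q = 1 ↦ 1  ≥
So 4 of the 16 assignments meet the threshold.

4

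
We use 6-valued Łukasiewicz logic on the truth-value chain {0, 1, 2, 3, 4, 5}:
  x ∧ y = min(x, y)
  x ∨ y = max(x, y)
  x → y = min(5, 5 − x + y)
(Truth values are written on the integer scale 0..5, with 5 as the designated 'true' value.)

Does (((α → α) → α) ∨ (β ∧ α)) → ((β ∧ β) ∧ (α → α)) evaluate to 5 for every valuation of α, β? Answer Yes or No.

No

Counterexample: take α = 1, β = 0.
α → α = 1 → 1 = 5
(α → α) → α = 5 → 1 = 1
β ∧ α = 0 ∧ 1 = 0
((α → α) → α) ∨ (β ∧ α) = 1 ∨ 0 = 1
β ∧ β = 0 ∧ 0 = 0
α → α = 1 → 1 = 5
(β ∧ β) ∧ (α → α) = 0 ∧ 5 = 0
(((α → α) → α) ∨ (β ∧ α)) → ((β ∧ β) ∧ (α → α)) = 1 → 0 = 4
This gives 4 ≠ 5.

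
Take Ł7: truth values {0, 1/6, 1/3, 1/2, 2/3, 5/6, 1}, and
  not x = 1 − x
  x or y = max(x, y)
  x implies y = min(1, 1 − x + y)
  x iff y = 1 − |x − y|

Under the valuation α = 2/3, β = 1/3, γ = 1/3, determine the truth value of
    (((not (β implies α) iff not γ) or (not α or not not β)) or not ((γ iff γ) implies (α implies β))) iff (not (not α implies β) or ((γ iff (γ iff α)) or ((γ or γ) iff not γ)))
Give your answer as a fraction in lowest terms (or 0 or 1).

2/3

β implies α = 1/3 implies 2/3 = 1
not (β implies α) = not 1 = 0
not γ = not 1/3 = 2/3
not (β implies α) iff not γ = 0 iff 2/3 = 1/3
not α = not 2/3 = 1/3
not β = not 1/3 = 2/3
not not β = not 2/3 = 1/3
not α or not not β = 1/3 or 1/3 = 1/3
(not (β implies α) iff not γ) or (not α or not not β) = 1/3 or 1/3 = 1/3
γ iff γ = 1/3 iff 1/3 = 1
α implies β = 2/3 implies 1/3 = 2/3
(γ iff γ) implies (α implies β) = 1 implies 2/3 = 2/3
not ((γ iff γ) implies (α implies β)) = not 2/3 = 1/3
((not (β implies α) iff not γ) or (not α or not not β)) or not ((γ iff γ) implies (α implies β)) = 1/3 or 1/3 = 1/3
not α = not 2/3 = 1/3
not α implies β = 1/3 implies 1/3 = 1
not (not α implies β) = not 1 = 0
γ iff α = 1/3 iff 2/3 = 2/3
γ iff (γ iff α) = 1/3 iff 2/3 = 2/3
γ or γ = 1/3 or 1/3 = 1/3
not γ = not 1/3 = 2/3
(γ or γ) iff not γ = 1/3 iff 2/3 = 2/3
(γ iff (γ iff α)) or ((γ or γ) iff not γ) = 2/3 or 2/3 = 2/3
not (not α implies β) or ((γ iff (γ iff α)) or ((γ or γ) iff not γ)) = 0 or 2/3 = 2/3
(((not (β implies α) iff not γ) or (not α or not not β)) or not ((γ iff γ) implies (α implies β))) iff (not (not α implies β) or ((γ iff (γ iff α)) or ((γ or γ) iff not γ))) = 1/3 iff 2/3 = 2/3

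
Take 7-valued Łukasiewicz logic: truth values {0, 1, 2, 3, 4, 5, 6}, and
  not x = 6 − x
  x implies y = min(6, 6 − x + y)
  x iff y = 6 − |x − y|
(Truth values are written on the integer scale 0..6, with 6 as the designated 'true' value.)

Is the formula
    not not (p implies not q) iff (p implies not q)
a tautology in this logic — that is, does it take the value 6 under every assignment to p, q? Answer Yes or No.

At p = 6, q = 3, for instance:
not q = not 3 = 3
p implies not q = 6 implies 3 = 3
not (p implies not q) = not 3 = 3
not not (p implies not q) = not 3 = 3
not not (p implies not q) iff (p implies not q) = 3 iff 3 = 6
and checking the remaining 48 assignments likewise gives ≥ 6 in every case.

Yes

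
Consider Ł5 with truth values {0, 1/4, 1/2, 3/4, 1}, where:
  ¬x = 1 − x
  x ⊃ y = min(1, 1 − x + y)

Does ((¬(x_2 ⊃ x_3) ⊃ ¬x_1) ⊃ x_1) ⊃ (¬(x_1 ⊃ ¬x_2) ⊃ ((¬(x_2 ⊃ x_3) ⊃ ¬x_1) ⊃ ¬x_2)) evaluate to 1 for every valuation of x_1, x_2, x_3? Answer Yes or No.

No

Counterexample: take x_1 = 3/4, x_2 = 1, x_3 = 1/4.
x_2 ⊃ x_3 = 1 ⊃ 1/4 = 1/4
¬(x_2 ⊃ x_3) = ¬1/4 = 3/4
¬x_1 = ¬3/4 = 1/4
¬(x_2 ⊃ x_3) ⊃ ¬x_1 = 3/4 ⊃ 1/4 = 1/2
(¬(x_2 ⊃ x_3) ⊃ ¬x_1) ⊃ x_1 = 1/2 ⊃ 3/4 = 1
¬x_2 = ¬1 = 0
x_1 ⊃ ¬x_2 = 3/4 ⊃ 0 = 1/4
¬(x_1 ⊃ ¬x_2) = ¬1/4 = 3/4
x_2 ⊃ x_3 = 1 ⊃ 1/4 = 1/4
¬(x_2 ⊃ x_3) = ¬1/4 = 3/4
¬x_1 = ¬3/4 = 1/4
¬(x_2 ⊃ x_3) ⊃ ¬x_1 = 3/4 ⊃ 1/4 = 1/2
(¬(x_2 ⊃ x_3) ⊃ ¬x_1) ⊃ ¬x_2 = 1/2 ⊃ 0 = 1/2
¬(x_1 ⊃ ¬x_2) ⊃ ((¬(x_2 ⊃ x_3) ⊃ ¬x_1) ⊃ ¬x_2) = 3/4 ⊃ 1/2 = 3/4
((¬(x_2 ⊃ x_3) ⊃ ¬x_1) ⊃ x_1) ⊃ (¬(x_1 ⊃ ¬x_2) ⊃ ((¬(x_2 ⊃ x_3) ⊃ ¬x_1) ⊃ ¬x_2)) = 1 ⊃ 3/4 = 3/4
This gives 3/4 ≠ 1.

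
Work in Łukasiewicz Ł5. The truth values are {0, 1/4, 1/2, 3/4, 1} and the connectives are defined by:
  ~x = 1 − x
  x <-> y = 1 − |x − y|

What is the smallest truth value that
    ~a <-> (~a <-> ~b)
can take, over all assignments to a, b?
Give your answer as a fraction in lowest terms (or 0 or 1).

0

Take a = 0, b = 1:
~a = ~0 = 1
~a = ~0 = 1
~b = ~1 = 0
~a <-> ~b = 1 <-> 0 = 0
~a <-> (~a <-> ~b) = 1 <-> 0 = 0
No assignment yields a value below 0, so this is the minimum.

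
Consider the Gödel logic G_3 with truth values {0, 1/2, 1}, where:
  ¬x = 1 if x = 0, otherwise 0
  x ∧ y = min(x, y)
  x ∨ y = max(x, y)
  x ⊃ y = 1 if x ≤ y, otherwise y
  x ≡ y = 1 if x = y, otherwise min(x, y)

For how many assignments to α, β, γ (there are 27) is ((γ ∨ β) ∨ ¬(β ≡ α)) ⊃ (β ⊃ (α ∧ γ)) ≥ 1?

value 1: 14 assignments (counts)
value 1/2: 3 assignments
value 0: 10 assignments
So 14 of the 27 assignments meet the threshold.

14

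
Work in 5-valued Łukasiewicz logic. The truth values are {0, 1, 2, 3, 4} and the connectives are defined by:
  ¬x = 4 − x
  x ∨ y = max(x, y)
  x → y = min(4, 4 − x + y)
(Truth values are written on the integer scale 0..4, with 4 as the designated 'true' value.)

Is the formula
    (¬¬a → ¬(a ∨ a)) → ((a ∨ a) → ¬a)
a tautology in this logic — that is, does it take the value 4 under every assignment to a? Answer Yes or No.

a = 0 ↦ 4
a = 1 ↦ 4
a = 2 ↦ 4
a = 3 ↦ 4
a = 4 ↦ 4
Every assignment gives a value ≥ 4.

Yes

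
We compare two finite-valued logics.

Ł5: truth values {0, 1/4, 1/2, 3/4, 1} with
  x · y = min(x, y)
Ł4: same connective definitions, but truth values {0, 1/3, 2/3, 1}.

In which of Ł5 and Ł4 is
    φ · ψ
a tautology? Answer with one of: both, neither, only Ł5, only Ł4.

In Ł5: at φ = 0, ψ = 0 the value is 0 — not a tautology.
In Ł4: at φ = 0, ψ = 0 the value is 0 — not a tautology.

neither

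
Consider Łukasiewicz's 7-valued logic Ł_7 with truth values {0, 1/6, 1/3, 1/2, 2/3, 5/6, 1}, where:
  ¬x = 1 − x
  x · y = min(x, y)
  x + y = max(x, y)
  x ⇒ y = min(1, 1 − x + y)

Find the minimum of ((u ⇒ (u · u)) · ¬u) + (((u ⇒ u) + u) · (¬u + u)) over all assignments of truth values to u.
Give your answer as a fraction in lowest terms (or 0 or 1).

1/2

Take u = 1/2:
u · u = 1/2 · 1/2 = 1/2
u ⇒ (u · u) = 1/2 ⇒ 1/2 = 1
¬u = ¬1/2 = 1/2
(u ⇒ (u · u)) · ¬u = 1 · 1/2 = 1/2
u ⇒ u = 1/2 ⇒ 1/2 = 1
(u ⇒ u) + u = 1 + 1/2 = 1
¬u = ¬1/2 = 1/2
¬u + u = 1/2 + 1/2 = 1/2
((u ⇒ u) + u) · (¬u + u) = 1 · 1/2 = 1/2
((u ⇒ (u · u)) · ¬u) + (((u ⇒ u) + u) · (¬u + u)) = 1/2 + 1/2 = 1/2
No assignment yields a value below 1/2, so this is the minimum.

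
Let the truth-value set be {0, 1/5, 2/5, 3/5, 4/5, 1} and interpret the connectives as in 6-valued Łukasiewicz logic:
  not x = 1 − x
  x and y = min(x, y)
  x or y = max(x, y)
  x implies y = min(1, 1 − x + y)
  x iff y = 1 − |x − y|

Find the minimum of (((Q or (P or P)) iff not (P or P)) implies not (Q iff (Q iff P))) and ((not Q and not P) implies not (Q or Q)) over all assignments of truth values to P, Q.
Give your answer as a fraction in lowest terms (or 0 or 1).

Take P = 1/5, Q = 3/5:
P or P = 1/5 or 1/5 = 1/5
Q or (P or P) = 3/5 or 1/5 = 3/5
P or P = 1/5 or 1/5 = 1/5
not (P or P) = not 1/5 = 4/5
(Q or (P or P)) iff not (P or P) = 3/5 iff 4/5 = 4/5
Q iff P = 3/5 iff 1/5 = 3/5
Q iff (Q iff P) = 3/5 iff 3/5 = 1
not (Q iff (Q iff P)) = not 1 = 0
((Q or (P or P)) iff not (P or P)) implies not (Q iff (Q iff P)) = 4/5 implies 0 = 1/5
not Q = not 3/5 = 2/5
not P = not 1/5 = 4/5
not Q and not P = 2/5 and 4/5 = 2/5
Q or Q = 3/5 or 3/5 = 3/5
not (Q or Q) = not 3/5 = 2/5
(not Q and not P) implies not (Q or Q) = 2/5 implies 2/5 = 1
(((Q or (P or P)) iff not (P or P)) implies not (Q iff (Q iff P))) and ((not Q and not P) implies not (Q or Q)) = 1/5 and 1 = 1/5
No assignment yields a value below 1/5, so this is the minimum.

1/5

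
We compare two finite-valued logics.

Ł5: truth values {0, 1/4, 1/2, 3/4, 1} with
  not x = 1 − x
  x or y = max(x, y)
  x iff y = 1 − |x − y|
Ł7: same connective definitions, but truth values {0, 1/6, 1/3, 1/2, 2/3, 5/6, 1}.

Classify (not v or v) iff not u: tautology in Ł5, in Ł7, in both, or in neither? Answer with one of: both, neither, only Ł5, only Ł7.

In Ł5: at u = 0, v = 1/4 the value is 3/4 — not a tautology.
In Ł7: at u = 0, v = 1/6 the value is 5/6 — not a tautology.

neither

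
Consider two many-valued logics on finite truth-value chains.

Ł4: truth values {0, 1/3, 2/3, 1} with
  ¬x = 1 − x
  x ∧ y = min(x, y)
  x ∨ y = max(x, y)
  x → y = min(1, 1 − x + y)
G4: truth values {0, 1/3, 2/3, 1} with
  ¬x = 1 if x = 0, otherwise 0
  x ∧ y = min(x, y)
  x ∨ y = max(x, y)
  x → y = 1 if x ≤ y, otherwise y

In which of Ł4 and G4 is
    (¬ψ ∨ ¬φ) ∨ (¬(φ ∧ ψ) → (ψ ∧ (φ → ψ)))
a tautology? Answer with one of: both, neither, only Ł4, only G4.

only G4

In Ł4: at φ = 1/3, ψ = 1/3 the value is 2/3 — not a tautology.
In G4: every assignment gives 1 — tautology.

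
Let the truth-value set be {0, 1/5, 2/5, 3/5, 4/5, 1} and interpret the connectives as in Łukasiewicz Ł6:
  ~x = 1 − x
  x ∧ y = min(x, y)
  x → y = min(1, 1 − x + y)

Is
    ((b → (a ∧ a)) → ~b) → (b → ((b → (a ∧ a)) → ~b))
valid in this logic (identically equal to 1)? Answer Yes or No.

Yes

At a = 4/5, b = 2/5, for instance:
a ∧ a = 4/5 ∧ 4/5 = 4/5
b → (a ∧ a) = 2/5 → 4/5 = 1
~b = ~2/5 = 3/5
(b → (a ∧ a)) → ~b = 1 → 3/5 = 3/5
b → ((b → (a ∧ a)) → ~b) = 2/5 → 3/5 = 1
((b → (a ∧ a)) → ~b) → (b → ((b → (a ∧ a)) → ~b)) = 3/5 → 1 = 1
and checking the remaining 35 assignments likewise gives ≥ 1 in every case.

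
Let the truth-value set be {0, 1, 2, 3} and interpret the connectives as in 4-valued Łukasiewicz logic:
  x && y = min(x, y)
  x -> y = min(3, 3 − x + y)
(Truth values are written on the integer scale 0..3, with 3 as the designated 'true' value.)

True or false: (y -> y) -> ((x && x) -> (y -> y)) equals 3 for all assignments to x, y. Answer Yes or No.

Yes

x = 0, y = 0 ↦ 3
x = 0, y = 1 ↦ 3
x = 0, y = 2 ↦ 3
x = 0, y = 3 ↦ 3
x = 1, y = 0 ↦ 3
x = 1, y = 1 ↦ 3
x = 1, y = 2 ↦ 3
x = 1, y = 3 ↦ 3
x = 2, y = 0 ↦ 3
x = 2, y = 1 ↦ 3
x = 2, y = 2 ↦ 3
x = 2, y = 3 ↦ 3
x = 3, y = 0 ↦ 3
x = 3, y = 1 ↦ 3
x = 3, y = 2 ↦ 3
x = 3, y = 3 ↦ 3
Every assignment gives a value ≥ 3.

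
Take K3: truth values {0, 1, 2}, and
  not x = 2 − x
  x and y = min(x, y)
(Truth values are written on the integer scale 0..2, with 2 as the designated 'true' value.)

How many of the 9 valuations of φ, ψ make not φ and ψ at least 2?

1

φ = 0, ψ = 0 ↦ 0  <
φ = 0, ψ = 1 ↦ 1  <
φ = 0, ψ = 2 ↦ 2  ≥
φ = 1, ψ = 0 ↦ 0  <
φ = 1, ψ = 1 ↦ 1  <
φ = 1, ψ = 2 ↦ 1  <
φ = 2, ψ = 0 ↦ 0  <
φ = 2, ψ = 1 ↦ 0  <
φ = 2, ψ = 2 ↦ 0  <
So 1 of the 9 assignments meets the threshold.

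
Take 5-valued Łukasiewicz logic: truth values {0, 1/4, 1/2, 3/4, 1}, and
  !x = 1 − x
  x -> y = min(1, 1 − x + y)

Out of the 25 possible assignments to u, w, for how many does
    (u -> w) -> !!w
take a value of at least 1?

9

value 1: 9 assignments (counts)
value 3/4: 7 assignments
value 1/2: 5 assignments
value 1/4: 3 assignments
value 0: 1 assignment
So 9 of the 25 assignments meet the threshold.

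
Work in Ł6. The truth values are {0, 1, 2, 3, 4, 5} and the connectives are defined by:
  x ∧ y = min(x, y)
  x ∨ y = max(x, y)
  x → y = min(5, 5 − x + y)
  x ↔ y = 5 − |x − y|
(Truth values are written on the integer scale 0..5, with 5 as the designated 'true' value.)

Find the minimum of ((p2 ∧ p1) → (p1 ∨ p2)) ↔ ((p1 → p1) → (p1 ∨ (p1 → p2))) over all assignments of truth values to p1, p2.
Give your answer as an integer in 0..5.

3

Take p1 = 2, p2 = 0:
p2 ∧ p1 = 0 ∧ 2 = 0
p1 ∨ p2 = 2 ∨ 0 = 2
(p2 ∧ p1) → (p1 ∨ p2) = 0 → 2 = 5
p1 → p1 = 2 → 2 = 5
p1 → p2 = 2 → 0 = 3
p1 ∨ (p1 → p2) = 2 ∨ 3 = 3
(p1 → p1) → (p1 ∨ (p1 → p2)) = 5 → 3 = 3
((p2 ∧ p1) → (p1 ∨ p2)) ↔ ((p1 → p1) → (p1 ∨ (p1 → p2))) = 5 ↔ 3 = 3
No assignment yields a value below 3, so this is the minimum.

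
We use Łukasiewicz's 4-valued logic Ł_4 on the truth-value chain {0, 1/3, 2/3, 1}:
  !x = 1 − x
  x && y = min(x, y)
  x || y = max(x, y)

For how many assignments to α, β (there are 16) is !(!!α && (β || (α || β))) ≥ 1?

α = 0, β = 0 ↦ 1  ≥
α = 0, β = 1/3 ↦ 1  ≥
α = 0, β = 2/3 ↦ 1  ≥
α = 0, β = 1 ↦ 1  ≥
α = 1/3, β = 0 ↦ 2/3  <
α = 1/3, β = 1/3 ↦ 2/3  <
α = 1/3, β = 2/3 ↦ 2/3  <
α = 1/3, β = 1 ↦ 2/3  <
α = 2/3, β = 0 ↦ 1/3  <
α = 2/3, β = 1/3 ↦ 1/3  <
α = 2/3, β = 2/3 ↦ 1/3  <
α = 2/3, β = 1 ↦ 1/3  <
α = 1, β = 0 ↦ 0  <
α = 1, β = 1/3 ↦ 0  <
α = 1, β = 2/3 ↦ 0  <
α = 1, β = 1 ↦ 0  <
So 4 of the 16 assignments meet the threshold.

4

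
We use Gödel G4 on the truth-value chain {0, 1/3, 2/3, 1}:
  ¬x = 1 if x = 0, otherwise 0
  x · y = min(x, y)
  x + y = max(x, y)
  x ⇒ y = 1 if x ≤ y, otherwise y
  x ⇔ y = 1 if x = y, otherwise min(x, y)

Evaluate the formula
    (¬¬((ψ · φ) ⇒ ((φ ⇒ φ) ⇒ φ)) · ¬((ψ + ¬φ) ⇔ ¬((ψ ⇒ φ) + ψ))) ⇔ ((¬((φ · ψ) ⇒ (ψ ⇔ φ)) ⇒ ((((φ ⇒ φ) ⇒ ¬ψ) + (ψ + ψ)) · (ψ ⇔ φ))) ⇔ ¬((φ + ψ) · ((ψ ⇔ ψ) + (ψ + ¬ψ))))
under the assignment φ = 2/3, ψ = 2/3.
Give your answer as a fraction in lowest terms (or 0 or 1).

ψ · φ = 2/3 · 2/3 = 2/3
φ ⇒ φ = 2/3 ⇒ 2/3 = 1
(φ ⇒ φ) ⇒ φ = 1 ⇒ 2/3 = 2/3
(ψ · φ) ⇒ ((φ ⇒ φ) ⇒ φ) = 2/3 ⇒ 2/3 = 1
¬((ψ · φ) ⇒ ((φ ⇒ φ) ⇒ φ)) = ¬1 = 0
¬¬((ψ · φ) ⇒ ((φ ⇒ φ) ⇒ φ)) = ¬0 = 1
¬φ = ¬2/3 = 0
ψ + ¬φ = 2/3 + 0 = 2/3
ψ ⇒ φ = 2/3 ⇒ 2/3 = 1
(ψ ⇒ φ) + ψ = 1 + 2/3 = 1
¬((ψ ⇒ φ) + ψ) = ¬1 = 0
(ψ + ¬φ) ⇔ ¬((ψ ⇒ φ) + ψ) = 2/3 ⇔ 0 = 0
¬((ψ + ¬φ) ⇔ ¬((ψ ⇒ φ) + ψ)) = ¬0 = 1
¬¬((ψ · φ) ⇒ ((φ ⇒ φ) ⇒ φ)) · ¬((ψ + ¬φ) ⇔ ¬((ψ ⇒ φ) + ψ)) = 1 · 1 = 1
φ · ψ = 2/3 · 2/3 = 2/3
ψ ⇔ φ = 2/3 ⇔ 2/3 = 1
(φ · ψ) ⇒ (ψ ⇔ φ) = 2/3 ⇒ 1 = 1
¬((φ · ψ) ⇒ (ψ ⇔ φ)) = ¬1 = 0
φ ⇒ φ = 2/3 ⇒ 2/3 = 1
¬ψ = ¬2/3 = 0
(φ ⇒ φ) ⇒ ¬ψ = 1 ⇒ 0 = 0
ψ + ψ = 2/3 + 2/3 = 2/3
((φ ⇒ φ) ⇒ ¬ψ) + (ψ + ψ) = 0 + 2/3 = 2/3
ψ ⇔ φ = 2/3 ⇔ 2/3 = 1
(((φ ⇒ φ) ⇒ ¬ψ) + (ψ + ψ)) · (ψ ⇔ φ) = 2/3 · 1 = 2/3
¬((φ · ψ) ⇒ (ψ ⇔ φ)) ⇒ ((((φ ⇒ φ) ⇒ ¬ψ) + (ψ + ψ)) · (ψ ⇔ φ)) = 0 ⇒ 2/3 = 1
φ + ψ = 2/3 + 2/3 = 2/3
ψ ⇔ ψ = 2/3 ⇔ 2/3 = 1
¬ψ = ¬2/3 = 0
ψ + ¬ψ = 2/3 + 0 = 2/3
(ψ ⇔ ψ) + (ψ + ¬ψ) = 1 + 2/3 = 1
(φ + ψ) · ((ψ ⇔ ψ) + (ψ + ¬ψ)) = 2/3 · 1 = 2/3
¬((φ + ψ) · ((ψ ⇔ ψ) + (ψ + ¬ψ))) = ¬2/3 = 0
(¬((φ · ψ) ⇒ (ψ ⇔ φ)) ⇒ ((((φ ⇒ φ) ⇒ ¬ψ) + (ψ + ψ)) · (ψ ⇔ φ))) ⇔ ¬((φ + ψ) · ((ψ ⇔ ψ) + (ψ + ¬ψ))) = 1 ⇔ 0 = 0
(¬¬((ψ · φ) ⇒ ((φ ⇒ φ) ⇒ φ)) · ¬((ψ + ¬φ) ⇔ ¬((ψ ⇒ φ) + ψ))) ⇔ ((¬((φ · ψ) ⇒ (ψ ⇔ φ)) ⇒ ((((φ ⇒ φ) ⇒ ¬ψ) + (ψ + ψ)) · (ψ ⇔ φ))) ⇔ ¬((φ + ψ) · ((ψ ⇔ ψ) + (ψ + ¬ψ)))) = 1 ⇔ 0 = 0

0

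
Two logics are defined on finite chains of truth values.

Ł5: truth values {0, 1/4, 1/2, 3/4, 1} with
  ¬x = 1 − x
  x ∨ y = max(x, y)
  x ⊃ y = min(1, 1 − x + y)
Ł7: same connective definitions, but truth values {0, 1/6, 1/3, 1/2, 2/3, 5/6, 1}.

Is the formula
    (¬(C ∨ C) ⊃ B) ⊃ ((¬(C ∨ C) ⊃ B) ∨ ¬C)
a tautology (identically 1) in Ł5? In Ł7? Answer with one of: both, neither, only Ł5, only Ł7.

both

In Ł5: every assignment gives 1 — tautology.
In Ł7: every assignment gives 1 — tautology.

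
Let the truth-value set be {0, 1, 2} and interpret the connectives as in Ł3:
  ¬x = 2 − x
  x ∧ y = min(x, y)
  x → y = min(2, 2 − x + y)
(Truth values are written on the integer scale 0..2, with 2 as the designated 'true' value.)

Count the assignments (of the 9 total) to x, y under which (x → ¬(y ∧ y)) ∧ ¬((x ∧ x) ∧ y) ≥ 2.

x = 0, y = 0 ↦ 2  ≥
x = 0, y = 1 ↦ 2  ≥
x = 0, y = 2 ↦ 2  ≥
x = 1, y = 0 ↦ 2  ≥
x = 1, y = 1 ↦ 1  <
x = 1, y = 2 ↦ 1  <
x = 2, y = 0 ↦ 2  ≥
x = 2, y = 1 ↦ 1  <
x = 2, y = 2 ↦ 0  <
So 5 of the 9 assignments meet the threshold.

5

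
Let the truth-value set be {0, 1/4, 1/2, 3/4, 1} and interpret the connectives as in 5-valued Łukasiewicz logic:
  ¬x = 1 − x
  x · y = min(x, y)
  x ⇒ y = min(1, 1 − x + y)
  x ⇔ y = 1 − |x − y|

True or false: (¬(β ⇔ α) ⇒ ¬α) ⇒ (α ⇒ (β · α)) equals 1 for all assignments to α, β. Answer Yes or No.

No

Counterexample: take α = 1/4, β = 0.
β ⇔ α = 0 ⇔ 1/4 = 3/4
¬(β ⇔ α) = ¬3/4 = 1/4
¬α = ¬1/4 = 3/4
¬(β ⇔ α) ⇒ ¬α = 1/4 ⇒ 3/4 = 1
β · α = 0 · 1/4 = 0
α ⇒ (β · α) = 1/4 ⇒ 0 = 3/4
(¬(β ⇔ α) ⇒ ¬α) ⇒ (α ⇒ (β · α)) = 1 ⇒ 3/4 = 3/4
This gives 3/4 ≠ 1.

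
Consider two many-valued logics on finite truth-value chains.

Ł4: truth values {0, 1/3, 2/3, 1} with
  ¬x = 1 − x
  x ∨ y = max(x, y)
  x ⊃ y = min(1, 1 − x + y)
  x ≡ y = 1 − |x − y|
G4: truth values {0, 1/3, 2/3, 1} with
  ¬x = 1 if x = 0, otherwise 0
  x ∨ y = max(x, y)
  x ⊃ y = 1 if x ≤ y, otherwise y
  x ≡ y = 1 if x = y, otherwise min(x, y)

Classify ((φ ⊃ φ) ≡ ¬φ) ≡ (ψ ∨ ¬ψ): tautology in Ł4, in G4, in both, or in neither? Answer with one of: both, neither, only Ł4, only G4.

In Ł4: at φ = 0, ψ = 1/3 the value is 2/3 — not a tautology.
In G4: at φ = 0, ψ = 1/3 the value is 1/3 — not a tautology.

neither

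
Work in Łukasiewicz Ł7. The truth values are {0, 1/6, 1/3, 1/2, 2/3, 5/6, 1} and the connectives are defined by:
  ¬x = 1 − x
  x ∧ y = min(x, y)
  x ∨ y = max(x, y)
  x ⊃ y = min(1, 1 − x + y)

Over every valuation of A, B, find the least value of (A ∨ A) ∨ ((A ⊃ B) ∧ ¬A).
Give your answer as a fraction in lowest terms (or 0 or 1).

Take A = 1/2, B = 0:
A ∨ A = 1/2 ∨ 1/2 = 1/2
A ⊃ B = 1/2 ⊃ 0 = 1/2
¬A = ¬1/2 = 1/2
(A ⊃ B) ∧ ¬A = 1/2 ∧ 1/2 = 1/2
(A ∨ A) ∨ ((A ⊃ B) ∧ ¬A) = 1/2 ∨ 1/2 = 1/2
No assignment yields a value below 1/2, so this is the minimum.

1/2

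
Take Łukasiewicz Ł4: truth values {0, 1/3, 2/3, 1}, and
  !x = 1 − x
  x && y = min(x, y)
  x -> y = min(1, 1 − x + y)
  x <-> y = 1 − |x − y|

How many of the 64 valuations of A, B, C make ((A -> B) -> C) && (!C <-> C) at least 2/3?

22

value 2/3: 22 assignments (counts)
value 1/3: 10 assignments
value 0: 32 assignments
So 22 of the 64 assignments meet the threshold.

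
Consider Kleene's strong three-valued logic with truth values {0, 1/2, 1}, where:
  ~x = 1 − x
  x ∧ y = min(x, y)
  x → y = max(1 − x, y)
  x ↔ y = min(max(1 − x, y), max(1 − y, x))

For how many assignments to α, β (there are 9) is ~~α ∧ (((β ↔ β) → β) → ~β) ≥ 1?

α = 0, β = 0 ↦ 0  <
α = 0, β = 1/2 ↦ 0  <
α = 0, β = 1 ↦ 0  <
α = 1/2, β = 0 ↦ 1/2  <
α = 1/2, β = 1/2 ↦ 1/2  <
α = 1/2, β = 1 ↦ 0  <
α = 1, β = 0 ↦ 1  ≥
α = 1, β = 1/2 ↦ 1/2  <
α = 1, β = 1 ↦ 0  <
So 1 of the 9 assignments meets the threshold.

1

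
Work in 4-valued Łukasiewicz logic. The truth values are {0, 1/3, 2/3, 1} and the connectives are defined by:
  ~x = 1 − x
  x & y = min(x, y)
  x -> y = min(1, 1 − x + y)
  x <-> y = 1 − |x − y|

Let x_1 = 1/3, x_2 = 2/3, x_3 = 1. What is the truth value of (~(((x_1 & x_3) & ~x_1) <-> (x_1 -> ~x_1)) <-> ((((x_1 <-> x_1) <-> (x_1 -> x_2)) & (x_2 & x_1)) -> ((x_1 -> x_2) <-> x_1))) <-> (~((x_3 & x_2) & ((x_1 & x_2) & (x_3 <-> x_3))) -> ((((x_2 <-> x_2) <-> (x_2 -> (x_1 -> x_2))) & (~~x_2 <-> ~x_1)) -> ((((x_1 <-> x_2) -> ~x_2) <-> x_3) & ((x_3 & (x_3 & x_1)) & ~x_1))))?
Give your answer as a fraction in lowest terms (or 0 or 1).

1

x_1 & x_3 = 1/3 & 1 = 1/3
~x_1 = ~1/3 = 2/3
(x_1 & x_3) & ~x_1 = 1/3 & 2/3 = 1/3
~x_1 = ~1/3 = 2/3
x_1 -> ~x_1 = 1/3 -> 2/3 = 1
((x_1 & x_3) & ~x_1) <-> (x_1 -> ~x_1) = 1/3 <-> 1 = 1/3
~(((x_1 & x_3) & ~x_1) <-> (x_1 -> ~x_1)) = ~1/3 = 2/3
x_1 <-> x_1 = 1/3 <-> 1/3 = 1
x_1 -> x_2 = 1/3 -> 2/3 = 1
(x_1 <-> x_1) <-> (x_1 -> x_2) = 1 <-> 1 = 1
x_2 & x_1 = 2/3 & 1/3 = 1/3
((x_1 <-> x_1) <-> (x_1 -> x_2)) & (x_2 & x_1) = 1 & 1/3 = 1/3
x_1 -> x_2 = 1/3 -> 2/3 = 1
(x_1 -> x_2) <-> x_1 = 1 <-> 1/3 = 1/3
(((x_1 <-> x_1) <-> (x_1 -> x_2)) & (x_2 & x_1)) -> ((x_1 -> x_2) <-> x_1) = 1/3 -> 1/3 = 1
~(((x_1 & x_3) & ~x_1) <-> (x_1 -> ~x_1)) <-> ((((x_1 <-> x_1) <-> (x_1 -> x_2)) & (x_2 & x_1)) -> ((x_1 -> x_2) <-> x_1)) = 2/3 <-> 1 = 2/3
x_3 & x_2 = 1 & 2/3 = 2/3
x_1 & x_2 = 1/3 & 2/3 = 1/3
x_3 <-> x_3 = 1 <-> 1 = 1
(x_1 & x_2) & (x_3 <-> x_3) = 1/3 & 1 = 1/3
(x_3 & x_2) & ((x_1 & x_2) & (x_3 <-> x_3)) = 2/3 & 1/3 = 1/3
~((x_3 & x_2) & ((x_1 & x_2) & (x_3 <-> x_3))) = ~1/3 = 2/3
x_2 <-> x_2 = 2/3 <-> 2/3 = 1
x_1 -> x_2 = 1/3 -> 2/3 = 1
x_2 -> (x_1 -> x_2) = 2/3 -> 1 = 1
(x_2 <-> x_2) <-> (x_2 -> (x_1 -> x_2)) = 1 <-> 1 = 1
~x_2 = ~2/3 = 1/3
~~x_2 = ~1/3 = 2/3
~x_1 = ~1/3 = 2/3
~~x_2 <-> ~x_1 = 2/3 <-> 2/3 = 1
((x_2 <-> x_2) <-> (x_2 -> (x_1 -> x_2))) & (~~x_2 <-> ~x_1) = 1 & 1 = 1
x_1 <-> x_2 = 1/3 <-> 2/3 = 2/3
~x_2 = ~2/3 = 1/3
(x_1 <-> x_2) -> ~x_2 = 2/3 -> 1/3 = 2/3
((x_1 <-> x_2) -> ~x_2) <-> x_3 = 2/3 <-> 1 = 2/3
x_3 & x_1 = 1 & 1/3 = 1/3
x_3 & (x_3 & x_1) = 1 & 1/3 = 1/3
~x_1 = ~1/3 = 2/3
(x_3 & (x_3 & x_1)) & ~x_1 = 1/3 & 2/3 = 1/3
(((x_1 <-> x_2) -> ~x_2) <-> x_3) & ((x_3 & (x_3 & x_1)) & ~x_1) = 2/3 & 1/3 = 1/3
(((x_2 <-> x_2) <-> (x_2 -> (x_1 -> x_2))) & (~~x_2 <-> ~x_1)) -> ((((x_1 <-> x_2) -> ~x_2) <-> x_3) & ((x_3 & (x_3 & x_1)) & ~x_1)) = 1 -> 1/3 = 1/3
~((x_3 & x_2) & ((x_1 & x_2) & (x_3 <-> x_3))) -> ((((x_2 <-> x_2) <-> (x_2 -> (x_1 -> x_2))) & (~~x_2 <-> ~x_1)) -> ((((x_1 <-> x_2) -> ~x_2) <-> x_3) & ((x_3 & (x_3 & x_1)) & ~x_1))) = 2/3 -> 1/3 = 2/3
(~(((x_1 & x_3) & ~x_1) <-> (x_1 -> ~x_1)) <-> ((((x_1 <-> x_1) <-> (x_1 -> x_2)) & (x_2 & x_1)) -> ((x_1 -> x_2) <-> x_1))) <-> (~((x_3 & x_2) & ((x_1 & x_2) & (x_3 <-> x_3))) -> ((((x_2 <-> x_2) <-> (x_2 -> (x_1 -> x_2))) & (~~x_2 <-> ~x_1)) -> ((((x_1 <-> x_2) -> ~x_2) <-> x_3) & ((x_3 & (x_3 & x_1)) & ~x_1)))) = 2/3 <-> 2/3 = 1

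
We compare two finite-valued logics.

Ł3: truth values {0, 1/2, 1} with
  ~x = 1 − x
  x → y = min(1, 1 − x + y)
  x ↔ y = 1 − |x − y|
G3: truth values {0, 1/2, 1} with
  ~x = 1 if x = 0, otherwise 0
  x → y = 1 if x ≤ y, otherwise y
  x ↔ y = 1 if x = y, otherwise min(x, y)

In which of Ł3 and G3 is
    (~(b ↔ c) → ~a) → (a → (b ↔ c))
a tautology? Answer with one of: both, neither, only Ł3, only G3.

only Ł3

In Ł3: every assignment gives 1 — tautology.
In G3: at a = 1, b = 1/2, c = 1 the value is 1/2 — not a tautology.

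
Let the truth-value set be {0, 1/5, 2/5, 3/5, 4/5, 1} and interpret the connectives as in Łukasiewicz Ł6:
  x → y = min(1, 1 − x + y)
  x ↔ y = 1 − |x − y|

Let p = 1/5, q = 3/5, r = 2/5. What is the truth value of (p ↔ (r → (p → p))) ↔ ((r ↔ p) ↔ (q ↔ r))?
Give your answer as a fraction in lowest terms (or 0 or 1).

p → p = 1/5 → 1/5 = 1
r → (p → p) = 2/5 → 1 = 1
p ↔ (r → (p → p)) = 1/5 ↔ 1 = 1/5
r ↔ p = 2/5 ↔ 1/5 = 4/5
q ↔ r = 3/5 ↔ 2/5 = 4/5
(r ↔ p) ↔ (q ↔ r) = 4/5 ↔ 4/5 = 1
(p ↔ (r → (p → p))) ↔ ((r ↔ p) ↔ (q ↔ r)) = 1/5 ↔ 1 = 1/5

1/5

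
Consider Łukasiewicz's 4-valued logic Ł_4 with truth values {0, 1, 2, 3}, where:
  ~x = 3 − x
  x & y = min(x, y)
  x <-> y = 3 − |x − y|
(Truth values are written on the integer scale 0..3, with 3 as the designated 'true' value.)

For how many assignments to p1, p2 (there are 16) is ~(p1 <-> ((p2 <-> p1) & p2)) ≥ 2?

3

p1 = 0, p2 = 0 ↦ 0  <
p1 = 0, p2 = 1 ↦ 1  <
p1 = 0, p2 = 2 ↦ 1  <
p1 = 0, p2 = 3 ↦ 0  <
p1 = 1, p2 = 0 ↦ 1  <
p1 = 1, p2 = 1 ↦ 0  <
p1 = 1, p2 = 2 ↦ 1  <
p1 = 1, p2 = 3 ↦ 0  <
p1 = 2, p2 = 0 ↦ 2  ≥
p1 = 2, p2 = 1 ↦ 1  <
p1 = 2, p2 = 2 ↦ 0  <
p1 = 2, p2 = 3 ↦ 0  <
p1 = 3, p2 = 0 ↦ 3  ≥
p1 = 3, p2 = 1 ↦ 2  ≥
p1 = 3, p2 = 2 ↦ 1  <
p1 = 3, p2 = 3 ↦ 0  <
So 3 of the 16 assignments meet the threshold.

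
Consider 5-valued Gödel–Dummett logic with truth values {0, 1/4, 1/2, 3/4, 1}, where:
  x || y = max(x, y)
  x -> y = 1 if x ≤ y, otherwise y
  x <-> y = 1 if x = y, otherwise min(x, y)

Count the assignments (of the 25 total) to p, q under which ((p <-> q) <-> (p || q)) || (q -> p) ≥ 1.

value 1: 15 assignments (counts)
value 3/4: 1 assignment
value 1/2: 2 assignments
value 1/4: 3 assignments
value 0: 4 assignments
So 15 of the 25 assignments meet the threshold.

15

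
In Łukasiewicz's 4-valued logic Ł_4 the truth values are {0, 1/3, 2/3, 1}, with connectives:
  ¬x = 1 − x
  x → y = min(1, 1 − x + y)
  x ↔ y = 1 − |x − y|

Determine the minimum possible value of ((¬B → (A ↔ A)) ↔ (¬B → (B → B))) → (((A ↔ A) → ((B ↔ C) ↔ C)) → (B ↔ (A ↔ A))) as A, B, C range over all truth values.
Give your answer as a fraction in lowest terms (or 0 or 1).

Take A = 0, B = 0, C = 1/3:
¬B = ¬0 = 1
A ↔ A = 0 ↔ 0 = 1
¬B → (A ↔ A) = 1 → 1 = 1
¬B = ¬0 = 1
B → B = 0 → 0 = 1
¬B → (B → B) = 1 → 1 = 1
(¬B → (A ↔ A)) ↔ (¬B → (B → B)) = 1 ↔ 1 = 1
A ↔ A = 0 ↔ 0 = 1
B ↔ C = 0 ↔ 1/3 = 2/3
(B ↔ C) ↔ C = 2/3 ↔ 1/3 = 2/3
(A ↔ A) → ((B ↔ C) ↔ C) = 1 → 2/3 = 2/3
A ↔ A = 0 ↔ 0 = 1
B ↔ (A ↔ A) = 0 ↔ 1 = 0
((A ↔ A) → ((B ↔ C) ↔ C)) → (B ↔ (A ↔ A)) = 2/3 → 0 = 1/3
((¬B → (A ↔ A)) ↔ (¬B → (B → B))) → (((A ↔ A) → ((B ↔ C) ↔ C)) → (B ↔ (A ↔ A))) = 1 → 1/3 = 1/3
No assignment yields a value below 1/3, so this is the minimum.

1/3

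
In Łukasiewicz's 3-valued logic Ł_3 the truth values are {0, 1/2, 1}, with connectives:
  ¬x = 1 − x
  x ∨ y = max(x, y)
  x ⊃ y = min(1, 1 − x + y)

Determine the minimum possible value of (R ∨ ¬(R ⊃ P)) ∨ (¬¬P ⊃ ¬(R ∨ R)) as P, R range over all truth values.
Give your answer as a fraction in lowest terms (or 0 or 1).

1/2

Take P = 1, R = 1/2:
R ⊃ P = 1/2 ⊃ 1 = 1
¬(R ⊃ P) = ¬1 = 0
R ∨ ¬(R ⊃ P) = 1/2 ∨ 0 = 1/2
¬P = ¬1 = 0
¬¬P = ¬0 = 1
R ∨ R = 1/2 ∨ 1/2 = 1/2
¬(R ∨ R) = ¬1/2 = 1/2
¬¬P ⊃ ¬(R ∨ R) = 1 ⊃ 1/2 = 1/2
(R ∨ ¬(R ⊃ P)) ∨ (¬¬P ⊃ ¬(R ∨ R)) = 1/2 ∨ 1/2 = 1/2
No assignment yields a value below 1/2, so this is the minimum.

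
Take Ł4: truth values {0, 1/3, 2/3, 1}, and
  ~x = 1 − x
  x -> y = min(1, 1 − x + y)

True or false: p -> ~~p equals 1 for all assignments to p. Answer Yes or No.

p = 0 ↦ 1
p = 1/3 ↦ 1
p = 2/3 ↦ 1
p = 1 ↦ 1
Every assignment gives a value ≥ 1.

Yes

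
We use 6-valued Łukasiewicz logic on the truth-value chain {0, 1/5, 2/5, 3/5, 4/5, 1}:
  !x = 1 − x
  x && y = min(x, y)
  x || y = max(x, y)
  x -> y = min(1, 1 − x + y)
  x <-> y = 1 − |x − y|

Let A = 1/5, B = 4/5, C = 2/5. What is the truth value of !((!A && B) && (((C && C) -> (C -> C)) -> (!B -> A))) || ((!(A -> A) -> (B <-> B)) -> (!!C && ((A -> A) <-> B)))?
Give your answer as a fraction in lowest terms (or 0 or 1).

!A = !1/5 = 4/5
!A && B = 4/5 && 4/5 = 4/5
C && C = 2/5 && 2/5 = 2/5
C -> C = 2/5 -> 2/5 = 1
(C && C) -> (C -> C) = 2/5 -> 1 = 1
!B = !4/5 = 1/5
!B -> A = 1/5 -> 1/5 = 1
((C && C) -> (C -> C)) -> (!B -> A) = 1 -> 1 = 1
(!A && B) && (((C && C) -> (C -> C)) -> (!B -> A)) = 4/5 && 1 = 4/5
!((!A && B) && (((C && C) -> (C -> C)) -> (!B -> A))) = !4/5 = 1/5
A -> A = 1/5 -> 1/5 = 1
!(A -> A) = !1 = 0
B <-> B = 4/5 <-> 4/5 = 1
!(A -> A) -> (B <-> B) = 0 -> 1 = 1
!C = !2/5 = 3/5
!!C = !3/5 = 2/5
A -> A = 1/5 -> 1/5 = 1
(A -> A) <-> B = 1 <-> 4/5 = 4/5
!!C && ((A -> A) <-> B) = 2/5 && 4/5 = 2/5
(!(A -> A) -> (B <-> B)) -> (!!C && ((A -> A) <-> B)) = 1 -> 2/5 = 2/5
!((!A && B) && (((C && C) -> (C -> C)) -> (!B -> A))) || ((!(A -> A) -> (B <-> B)) -> (!!C && ((A -> A) <-> B))) = 1/5 || 2/5 = 2/5

2/5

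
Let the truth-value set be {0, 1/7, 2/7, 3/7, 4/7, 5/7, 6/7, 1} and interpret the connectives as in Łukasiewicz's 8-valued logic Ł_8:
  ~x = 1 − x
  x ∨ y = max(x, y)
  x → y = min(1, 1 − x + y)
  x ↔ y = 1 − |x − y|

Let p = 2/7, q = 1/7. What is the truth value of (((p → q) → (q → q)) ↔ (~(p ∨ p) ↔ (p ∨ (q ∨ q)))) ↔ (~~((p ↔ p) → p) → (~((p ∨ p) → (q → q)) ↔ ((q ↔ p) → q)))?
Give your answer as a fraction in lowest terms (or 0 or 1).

4/7

p → q = 2/7 → 1/7 = 6/7
q → q = 1/7 → 1/7 = 1
(p → q) → (q → q) = 6/7 → 1 = 1
p ∨ p = 2/7 ∨ 2/7 = 2/7
~(p ∨ p) = ~2/7 = 5/7
q ∨ q = 1/7 ∨ 1/7 = 1/7
p ∨ (q ∨ q) = 2/7 ∨ 1/7 = 2/7
~(p ∨ p) ↔ (p ∨ (q ∨ q)) = 5/7 ↔ 2/7 = 4/7
((p → q) → (q → q)) ↔ (~(p ∨ p) ↔ (p ∨ (q ∨ q))) = 1 ↔ 4/7 = 4/7
p ↔ p = 2/7 ↔ 2/7 = 1
(p ↔ p) → p = 1 → 2/7 = 2/7
~((p ↔ p) → p) = ~2/7 = 5/7
~~((p ↔ p) → p) = ~5/7 = 2/7
p ∨ p = 2/7 ∨ 2/7 = 2/7
q → q = 1/7 → 1/7 = 1
(p ∨ p) → (q → q) = 2/7 → 1 = 1
~((p ∨ p) → (q → q)) = ~1 = 0
q ↔ p = 1/7 ↔ 2/7 = 6/7
(q ↔ p) → q = 6/7 → 1/7 = 2/7
~((p ∨ p) → (q → q)) ↔ ((q ↔ p) → q) = 0 ↔ 2/7 = 5/7
~~((p ↔ p) → p) → (~((p ∨ p) → (q → q)) ↔ ((q ↔ p) → q)) = 2/7 → 5/7 = 1
(((p → q) → (q → q)) ↔ (~(p ∨ p) ↔ (p ∨ (q ∨ q)))) ↔ (~~((p ↔ p) → p) → (~((p ∨ p) → (q → q)) ↔ ((q ↔ p) → q))) = 4/7 ↔ 1 = 4/7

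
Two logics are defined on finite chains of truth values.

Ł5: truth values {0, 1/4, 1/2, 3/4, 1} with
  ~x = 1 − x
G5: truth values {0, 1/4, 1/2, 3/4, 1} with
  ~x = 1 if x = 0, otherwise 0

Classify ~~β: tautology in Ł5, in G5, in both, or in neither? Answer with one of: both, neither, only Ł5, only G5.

In Ł5: at β = 0 the value is 0 — not a tautology.
In G5: at β = 0 the value is 0 — not a tautology.

neither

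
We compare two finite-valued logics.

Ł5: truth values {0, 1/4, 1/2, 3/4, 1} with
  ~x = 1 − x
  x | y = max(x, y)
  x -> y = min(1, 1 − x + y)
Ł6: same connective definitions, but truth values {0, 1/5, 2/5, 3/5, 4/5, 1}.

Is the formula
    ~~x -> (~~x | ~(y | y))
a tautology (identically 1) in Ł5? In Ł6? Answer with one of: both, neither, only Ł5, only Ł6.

In Ł5: every assignment gives 1 — tautology.
In Ł6: every assignment gives 1 — tautology.

both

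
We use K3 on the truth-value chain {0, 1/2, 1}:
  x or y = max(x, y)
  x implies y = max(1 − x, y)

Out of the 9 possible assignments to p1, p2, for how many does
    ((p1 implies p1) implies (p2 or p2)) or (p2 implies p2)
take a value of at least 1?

p1 = 0, p2 = 0 ↦ 1  ≥
p1 = 0, p2 = 1/2 ↦ 1/2  <
p1 = 0, p2 = 1 ↦ 1  ≥
p1 = 1/2, p2 = 0 ↦ 1  ≥
p1 = 1/2, p2 = 1/2 ↦ 1/2  <
p1 = 1/2, p2 = 1 ↦ 1  ≥
p1 = 1, p2 = 0 ↦ 1  ≥
p1 = 1, p2 = 1/2 ↦ 1/2  <
p1 = 1, p2 = 1 ↦ 1  ≥
So 6 of the 9 assignments meet the threshold.

6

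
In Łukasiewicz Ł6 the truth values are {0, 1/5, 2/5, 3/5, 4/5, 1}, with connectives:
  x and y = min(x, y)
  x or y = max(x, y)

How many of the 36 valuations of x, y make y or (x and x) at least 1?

value 1: 11 assignments (counts)
value 4/5: 9 assignments
value 3/5: 7 assignments
value 2/5: 5 assignments
value 1/5: 3 assignments
value 0: 1 assignment
So 11 of the 36 assignments meet the threshold.

11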